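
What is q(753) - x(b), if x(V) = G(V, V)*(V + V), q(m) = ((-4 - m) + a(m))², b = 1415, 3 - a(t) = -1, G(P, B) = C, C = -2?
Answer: 572669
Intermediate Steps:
G(P, B) = -2
a(t) = 4 (a(t) = 3 - 1*(-1) = 3 + 1 = 4)
q(m) = m² (q(m) = ((-4 - m) + 4)² = (-m)² = m²)
x(V) = -4*V (x(V) = -2*(V + V) = -4*V)
q(753) - x(b) = 753² - (-4)*1415 = 567009 - 1*(-5660) = 567009 + 5660 = 572669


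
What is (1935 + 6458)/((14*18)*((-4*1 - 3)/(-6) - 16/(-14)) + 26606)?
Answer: 1199/3884 ≈ 0.30870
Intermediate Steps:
(1935 + 6458)/((14*18)*((-4*1 - 3)/(-6) - 16/(-14)) + 26606) = 8393/(252*((-4 - 3)*(-⅙) - 16*(-1/14)) + 26606) = 8393/(252*(-7*(-⅙) + 8/7) + 26606) = 8393/(252*(7/6 + 8/7) + 26606) = 8393/(252*(97/42) + 26606) = 8393/(582 + 26606) = 8393/27188 = 8393*(1/27188) = 1199/3884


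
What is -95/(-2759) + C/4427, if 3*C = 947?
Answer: 3874468/36642279 ≈ 0.10574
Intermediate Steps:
C = 947/3 (C = (⅓)*947 = 947/3 ≈ 315.67)
-95/(-2759) + C/4427 = -95/(-2759) + (947/3)/4427 = -95*(-1/2759) + (947/3)*(1/4427) = 95/2759 + 947/13281 = 3874468/36642279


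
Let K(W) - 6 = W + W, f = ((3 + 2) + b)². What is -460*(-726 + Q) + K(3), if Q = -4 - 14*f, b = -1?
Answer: 438852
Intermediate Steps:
f = 16 (f = ((3 + 2) - 1)² = (5 - 1)² = 4² = 16)
K(W) = 6 + 2*W (K(W) = 6 + (W + W) = 6 + 2*W)
Q = -228 (Q = -4 - 14*16 = -4 - 224 = -228)
-460*(-726 + Q) + K(3) = -460*(-726 - 228) + (6 + 2*3) = -460*(-954) + (6 + 6) = 438840 + 12 = 438852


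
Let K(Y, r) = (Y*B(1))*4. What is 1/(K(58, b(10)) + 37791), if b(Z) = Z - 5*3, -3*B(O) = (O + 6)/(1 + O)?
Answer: 3/112561 ≈ 2.6652e-5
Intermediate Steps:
B(O) = -(6 + O)/(3*(1 + O)) (B(O) = -(O + 6)/(3*(1 + O)) = -(6 + O)/(3*(1 + O)))
b(Z) = -15 + Z (b(Z) = Z - 15 = -15 + Z)
K(Y, r) = -14*Y/3 (K(Y, r) = (Y*((-6 - 1*1)/(3*(1 + 1))))*4 = (Y*((⅓)*(-6 - 1)/2))*4 = (Y*((⅓)*(½)*(-7)))*4 = (Y*(-7/6))*4 = -7*Y/6*4 = -14*Y/3)
1/(K(58, b(10)) + 37791) = 1/(-14/3*58 + 37791) = 1/(-812/3 + 37791) = 1/(112561/3) = 3/112561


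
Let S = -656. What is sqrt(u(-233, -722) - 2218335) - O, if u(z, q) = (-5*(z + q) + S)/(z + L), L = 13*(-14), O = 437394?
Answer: -437394 + 2*I*sqrt(95513613690)/415 ≈ -4.3739e+5 + 1489.4*I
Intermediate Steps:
L = -182
u(z, q) = (-656 - 5*q - 5*z)/(-182 + z) (u(z, q) = (-5*(z + q) - 656)/(z - 182) = (-5*(q + z) - 656)/(-182 + z) = ((-5*q - 5*z) - 656)/(-182 + z) = (-656 - 5*q - 5*z)/(-182 + z))
sqrt(u(-233, -722) - 2218335) - O = sqrt((-656 - 5*(-722) - 5*(-233))/(-182 - 233) - 2218335) - 1*437394 = sqrt((-656 + 3610 + 1165)/(-415) - 2218335) - 437394 = sqrt(-1/415*4119 - 2218335) - 437394 = sqrt(-4119/415 - 2218335) - 437394 = sqrt(-920613144/415) - 437394 = 2*I*sqrt(95513613690)/415 - 437394 = -437394 + 2*I*sqrt(95513613690)/415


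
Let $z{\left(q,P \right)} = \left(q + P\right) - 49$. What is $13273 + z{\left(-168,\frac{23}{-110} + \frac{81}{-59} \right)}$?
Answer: $\frac{84723173}{6490} \approx 13054.0$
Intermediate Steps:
$z{\left(q,P \right)} = -49 + P + q$ ($z{\left(q,P \right)} = \left(P + q\right) - 49 = -49 + P + q$)
$13273 + z{\left(-168,\frac{23}{-110} + \frac{81}{-59} \right)} = 13273 - \frac{1418597}{6490} = \frac{84723173}{6490}$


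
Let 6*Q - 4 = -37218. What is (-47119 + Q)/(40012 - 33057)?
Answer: -159964/20865 ≈ -7.6666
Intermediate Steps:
Q = -18607/3 (Q = ⅔ + (⅙)*(-37218) = ⅔ - 6203 = -18607/3 ≈ -6202.3)
(-47119 + Q)/(40012 - 33057) = (-47119 - 18607/3)/(40012 - 33057) = -159964/3/6955 = -159964/3*1/6955 = -159964/20865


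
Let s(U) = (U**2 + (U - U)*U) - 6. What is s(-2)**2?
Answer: 4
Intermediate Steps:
s(U) = -6 + U**2 (s(U) = (U**2 + 0*U) - 6 = (U**2 + 0) - 6 = U**2 - 6 = -6 + U**2)
s(-2)**2 = (-6 + (-2)**2)**2 = (-6 + 4)**2 = (-2)**2 = 4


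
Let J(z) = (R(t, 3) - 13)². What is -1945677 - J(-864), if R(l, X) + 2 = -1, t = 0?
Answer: -1945933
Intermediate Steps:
R(l, X) = -3 (R(l, X) = -2 - 1 = -3)
J(z) = 256 (J(z) = (-3 - 13)² = (-16)² = 256)
-1945677 - J(-864) = -1945677 - 1*256 = -1945677 - 256 = -1945933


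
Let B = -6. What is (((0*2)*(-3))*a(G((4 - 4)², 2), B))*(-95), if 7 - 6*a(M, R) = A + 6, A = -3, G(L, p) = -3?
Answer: 0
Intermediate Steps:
a(M, R) = ⅔ (a(M, R) = 7/6 - (-3 + 6)/6 = 7/6 - ⅙*3 = 7/6 - ½ = ⅔)
(((0*2)*(-3))*a(G((4 - 4)², 2), B))*(-95) = (((0*2)*(-3))*(⅔))*(-95) = ((0*(-3))*(⅔))*(-95) = (0*(⅔))*(-95) = 0*(-95) = 0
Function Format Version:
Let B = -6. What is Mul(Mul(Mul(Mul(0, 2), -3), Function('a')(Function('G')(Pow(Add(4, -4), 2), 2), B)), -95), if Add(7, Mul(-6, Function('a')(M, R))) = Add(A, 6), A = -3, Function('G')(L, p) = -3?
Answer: 0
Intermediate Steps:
Function('a')(M, R) = Rational(2, 3) (Function('a')(M, R) = Add(Rational(7, 6), Mul(Rational(-1, 6), Add(-3, 6))) = Add(Rational(7, 6), Mul(Rational(-1, 6), 3)) = Add(Rational(7, 6), Rational(-1, 2)) = Rational(2, 3))
Mul(Mul(Mul(Mul(0, 2), -3), Function('a')(Function('G')(Pow(Add(4, -4), 2), 2), B)), -95) = Mul(Mul(Mul(Mul(0, 2), -3), Rational(2, 3)), -95) = Mul(Mul(Mul(0, -3), Rational(2, 3)), -95) = Mul(Mul(0, Rational(2, 3)), -95) = Mul(0, -95) = 0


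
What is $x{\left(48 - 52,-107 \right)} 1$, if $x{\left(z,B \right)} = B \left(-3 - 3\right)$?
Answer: $642$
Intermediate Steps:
$x{\left(z,B \right)} = - 6 B$ ($x{\left(z,B \right)} = B \left(-6\right) = - 6 B$)
$x{\left(48 - 52,-107 \right)} 1 = \left(-6\right) \left(-107\right) 1 = 642 \cdot 1 = 642$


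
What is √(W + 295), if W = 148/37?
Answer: √299 ≈ 17.292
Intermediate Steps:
W = 4 (W = 148*(1/37) = 4)
√(W + 295) = √(4 + 295) = √299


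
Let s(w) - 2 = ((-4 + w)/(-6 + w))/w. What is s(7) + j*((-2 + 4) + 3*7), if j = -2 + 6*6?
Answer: 5491/7 ≈ 784.43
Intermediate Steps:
j = 34 (j = -2 + 36 = 34)
s(w) = 2 + (-4 + w)/(w*(-6 + w)) (s(w) = 2 + ((-4 + w)/(-6 + w))/w = 2 + (-4 + w)/(w*(-6 + w)))
s(7) + j*((-2 + 4) + 3*7) = (-4 - 11*7 + 2*7²)/(7*(-6 + 7)) + 34*((-2 + 4) + 3*7) = (⅐)*(-4 - 77 + 2*49)/1 + 34*(2 + 21) = (⅐)*1*(-4 - 77 + 98) + 34*23 = (⅐)*1*17 + 782 = 17/7 + 782 = 5491/7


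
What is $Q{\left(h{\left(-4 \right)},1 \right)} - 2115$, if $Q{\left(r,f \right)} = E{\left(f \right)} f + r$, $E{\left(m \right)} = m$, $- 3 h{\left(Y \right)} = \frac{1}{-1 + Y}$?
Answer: $- \frac{31709}{15} \approx -2113.9$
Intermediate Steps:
$h{\left(Y \right)} = - \frac{1}{3 \left(-1 + Y\right)}$
$Q{\left(r,f \right)} = r + f^{2}$ ($Q{\left(r,f \right)} = f f + r = f^{2} + r = r + f^{2}$)
$Q{\left(h{\left(-4 \right)},1 \right)} - 2115 = \left(- \frac{1}{-3 + 3 \left(-4\right)} + 1^{2}\right) - 2115 = \left(- \frac{1}{-3 - 12} + 1\right) - 2115 = \left(- \frac{1}{-15} + 1\right) - 2115 = \left(\left(-1\right) \left(- \frac{1}{15}\right) + 1\right) - 2115 = \left(\frac{1}{15} + 1\right) - 2115 = \frac{16}{15} - 2115 = - \frac{31709}{15}$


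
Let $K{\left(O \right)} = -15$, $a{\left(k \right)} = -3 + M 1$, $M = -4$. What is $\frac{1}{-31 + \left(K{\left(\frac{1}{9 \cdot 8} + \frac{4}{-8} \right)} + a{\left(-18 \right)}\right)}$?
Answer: $- \frac{1}{53} \approx -0.018868$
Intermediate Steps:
$a{\left(k \right)} = -7$ ($a{\left(k \right)} = -3 - 4 = -7$)
$\frac{1}{-31 + \left(K{\left(\frac{1}{9 \cdot 8} + \frac{4}{-8} \right)} + a{\left(-18 \right)}\right)} = \frac{1}{-31 - 22} = \frac{1}{-53} = - \frac{1}{53}$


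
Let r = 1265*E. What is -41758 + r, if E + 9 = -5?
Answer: -59468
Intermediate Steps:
E = -14 (E = -9 - 5 = -14)
r = -17710 (r = 1265*(-14) = -17710)
-41758 + r = -41758 - 17710 = -59468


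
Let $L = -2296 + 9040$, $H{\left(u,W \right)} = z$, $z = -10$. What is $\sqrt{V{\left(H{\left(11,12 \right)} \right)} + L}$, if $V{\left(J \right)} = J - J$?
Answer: $2 \sqrt{1686} \approx 82.122$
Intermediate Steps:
$H{\left(u,W \right)} = -10$
$L = 6744$
$V{\left(J \right)} = 0$
$\sqrt{V{\left(H{\left(11,12 \right)} \right)} + L} = \sqrt{0 + 6744} = \sqrt{6744} = 2 \sqrt{1686}$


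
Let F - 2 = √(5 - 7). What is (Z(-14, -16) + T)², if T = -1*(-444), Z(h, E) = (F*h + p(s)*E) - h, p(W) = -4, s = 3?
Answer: 243644 - 13832*I*√2 ≈ 2.4364e+5 - 19561.0*I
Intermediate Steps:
F = 2 + I*√2 (F = 2 + √(5 - 7) = 2 + √(-2) = 2 + I*√2 ≈ 2.0 + 1.4142*I)
Z(h, E) = -h - 4*E + h*(2 + I*√2) (Z(h, E) = ((2 + I*√2)*h - 4*E) - h = (h*(2 + I*√2) - 4*E) - h = (-4*E + h*(2 + I*√2)) - h = -h - 4*E + h*(2 + I*√2))
T = 444
(Z(-14, -16) + T)² = ((-14 - 4*(-16) + I*(-14)*√2) + 444)² = ((-14 + 64 - 14*I*√2) + 444)² = ((50 - 14*I*√2) + 444)² = (494 - 14*I*√2)²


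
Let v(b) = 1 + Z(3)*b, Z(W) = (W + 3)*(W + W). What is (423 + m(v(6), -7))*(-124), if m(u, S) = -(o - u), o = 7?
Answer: -78492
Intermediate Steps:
Z(W) = 2*W*(3 + W) (Z(W) = (3 + W)*(2*W) = 2*W*(3 + W))
v(b) = 1 + 36*b (v(b) = 1 + (2*3*(3 + 3))*b = 1 + (2*3*6)*b = 1 + 36*b)
m(u, S) = -7 + u (m(u, S) = -(7 - u) = -7 + u)
(423 + m(v(6), -7))*(-124) = (423 + (-7 + (1 + 36*6)))*(-124) = (423 + (-7 + (1 + 216)))*(-124) = (423 + (-7 + 217))*(-124) = (423 + 210)*(-124) = 633*(-124) = -78492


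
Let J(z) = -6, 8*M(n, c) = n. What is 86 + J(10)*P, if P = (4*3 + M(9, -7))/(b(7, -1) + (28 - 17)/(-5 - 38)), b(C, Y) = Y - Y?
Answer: 17329/44 ≈ 393.84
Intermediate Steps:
M(n, c) = n/8
b(C, Y) = 0
P = -4515/88 (P = (4*3 + (1/8)*9)/(0 + (28 - 17)/(-5 - 38)) = (12 + 9/8)/(0 + 11/(-43)) = 105/(8*(0 + 11*(-1/43))) = 105/(8*(0 - 11/43)) = 105/(8*(-11/43)) = (105/8)*(-43/11) = -4515/88 ≈ -51.307)
86 + J(10)*P = 86 - 6*(-4515/88) = 86 + 13545/44 = 17329/44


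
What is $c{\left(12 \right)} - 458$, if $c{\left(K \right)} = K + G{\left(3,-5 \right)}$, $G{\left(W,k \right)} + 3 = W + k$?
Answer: $-451$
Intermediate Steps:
$G{\left(W,k \right)} = -3 + W + k$ ($G{\left(W,k \right)} = -3 + \left(W + k\right) = -3 + W + k$)
$c{\left(K \right)} = -5 + K$ ($c{\left(K \right)} = K - 5 = -5 + K$)
$c{\left(12 \right)} - 458 = \left(-5 + 12\right) - 458 = 7 - 458 = -451$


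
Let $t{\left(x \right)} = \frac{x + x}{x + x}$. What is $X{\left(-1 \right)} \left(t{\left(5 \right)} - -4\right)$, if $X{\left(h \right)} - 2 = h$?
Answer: $5$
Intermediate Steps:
$X{\left(h \right)} = 2 + h$
$t{\left(x \right)} = 1$ ($t{\left(x \right)} = \frac{2 x}{2 x} = 2 x \frac{1}{2 x} = 1$)
$X{\left(-1 \right)} \left(t{\left(5 \right)} - -4\right) = \left(2 - 1\right) \left(1 - -4\right) = 1 \left(1 + 4\right) = 1 \cdot 5 = 5$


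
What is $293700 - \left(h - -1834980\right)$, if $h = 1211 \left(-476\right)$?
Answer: $-964844$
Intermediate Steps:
$h = -576436$
$293700 - \left(h - -1834980\right) = 293700 - \left(-576436 - -1834980\right) = 293700 - \left(-576436 + 1834980\right) = 293700 - 1258544 = -964844$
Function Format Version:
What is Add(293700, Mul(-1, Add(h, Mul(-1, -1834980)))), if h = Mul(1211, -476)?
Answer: -964844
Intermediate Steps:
h = -576436
Add(293700, Mul(-1, Add(h, Mul(-1, -1834980)))) = Add(293700, Mul(-1, Add(-576436, Mul(-1, -1834980)))) = Add(293700, Mul(-1, Add(-576436, 1834980))) = Add(293700, Mul(-1, 1258544)) = Add(293700, -1258544) = -964844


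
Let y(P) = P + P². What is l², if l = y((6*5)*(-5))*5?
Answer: 12488062500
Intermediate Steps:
l = 111750 (l = (((6*5)*(-5))*(1 + (6*5)*(-5)))*5 = ((30*(-5))*(1 + 30*(-5)))*5 = -150*(1 - 150)*5 = -150*(-149)*5 = 22350*5 = 111750)
l² = 111750² = 12488062500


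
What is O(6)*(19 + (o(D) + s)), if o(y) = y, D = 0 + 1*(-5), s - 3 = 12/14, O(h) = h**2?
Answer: 4500/7 ≈ 642.86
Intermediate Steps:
s = 27/7 (s = 3 + 12/14 = 3 + 12*(1/14) = 3 + 6/7 = 27/7 ≈ 3.8571)
D = -5 (D = 0 - 5 = -5)
O(6)*(19 + (o(D) + s)) = 6**2*(19 + (-5 + 27/7)) = 36*(19 - 8/7) = 36*(125/7) = 4500/7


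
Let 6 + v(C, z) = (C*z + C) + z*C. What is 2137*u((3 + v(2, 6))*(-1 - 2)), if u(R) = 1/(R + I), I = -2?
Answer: -2137/71 ≈ -30.099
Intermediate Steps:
v(C, z) = -6 + C + 2*C*z (v(C, z) = -6 + ((C*z + C) + z*C) = -6 + ((C + C*z) + C*z) = -6 + (C + 2*C*z) = -6 + C + 2*C*z)
u(R) = 1/(-2 + R) (u(R) = 1/(R - 2) = 1/(-2 + R))
2137*u((3 + v(2, 6))*(-1 - 2)) = 2137/(-2 + (3 + (-6 + 2 + 2*2*6))*(-1 - 2)) = 2137/(-2 + (3 + (-6 + 2 + 24))*(-3)) = 2137/(-2 + (3 + 20)*(-3)) = 2137/(-2 + 23*(-3)) = 2137/(-2 - 69) = 2137/(-71) = 2137*(-1/71) = -2137/71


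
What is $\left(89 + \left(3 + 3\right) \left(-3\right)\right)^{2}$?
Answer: $5041$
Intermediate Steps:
$\left(89 + \left(3 + 3\right) \left(-3\right)\right)^{2} = \left(89 + 6 \left(-3\right)\right)^{2} = \left(89 - 18\right)^{2} = 71^{2} = 5041$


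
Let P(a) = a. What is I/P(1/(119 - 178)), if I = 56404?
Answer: -3327836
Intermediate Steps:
I/P(1/(119 - 178)) = 56404/(1/(119 - 178)) = 56404/(1/(-59)) = 56404/(-1/59) = 56404*(-59) = -3327836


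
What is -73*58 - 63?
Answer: -4297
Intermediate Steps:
-73*58 - 63 = -4234 - 63 = -4297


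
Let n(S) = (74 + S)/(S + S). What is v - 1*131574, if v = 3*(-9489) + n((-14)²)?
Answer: -31367901/196 ≈ -1.6004e+5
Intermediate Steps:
n(S) = (74 + S)/(2*S) (n(S) = (74 + S)/((2*S)) = (74 + S)*(1/(2*S)) = (74 + S)/(2*S))
v = -5579397/196 (v = 3*(-9489) + (74 + (-14)²)/(2*((-14)²)) = -28467 + (½)*(74 + 196)/196 = -28467 + (½)*(1/196)*270 = -28467 + 135/196 = -5579397/196 ≈ -28466.)
v - 1*131574 = -5579397/196 - 1*131574 = -5579397/196 - 131574 = -31367901/196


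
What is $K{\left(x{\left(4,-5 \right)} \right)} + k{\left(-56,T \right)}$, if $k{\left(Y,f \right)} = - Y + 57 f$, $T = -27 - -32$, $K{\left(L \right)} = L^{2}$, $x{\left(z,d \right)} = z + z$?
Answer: $405$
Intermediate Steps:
$x{\left(z,d \right)} = 2 z$
$T = 5$ ($T = -27 + 32 = 5$)
$K{\left(x{\left(4,-5 \right)} \right)} + k{\left(-56,T \right)} = \left(2 \cdot 4\right)^{2} + \left(\left(-1\right) \left(-56\right) + 57 \cdot 5\right) = 8^{2} + \left(56 + 285\right) = 64 + 341 = 405$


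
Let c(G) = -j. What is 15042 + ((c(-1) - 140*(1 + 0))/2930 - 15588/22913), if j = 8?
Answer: 504898479908/33567545 ≈ 15041.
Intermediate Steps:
c(G) = -8 (c(G) = -1*8 = -8)
15042 + ((c(-1) - 140*(1 + 0))/2930 - 15588/22913) = 15042 + ((-8 - 140*(1 + 0))/2930 - 15588/22913) = 15042 + ((-8 - 140)*(1/2930) - 15588*1/22913) = 15042 + ((-8 - 28*5)*(1/2930) - 15588/22913) = 15042 + ((-8 - 140)*(1/2930) - 15588/22913) = 15042 + (-148*1/2930 - 15588/22913) = 15042 + (-74/1465 - 15588/22913) = 15042 - 24531982/33567545 = 504898479908/33567545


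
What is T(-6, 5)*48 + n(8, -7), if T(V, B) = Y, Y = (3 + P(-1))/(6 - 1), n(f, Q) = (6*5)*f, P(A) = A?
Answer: 1296/5 ≈ 259.20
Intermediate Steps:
n(f, Q) = 30*f
Y = ⅖ (Y = (3 - 1)/(6 - 1) = 2/5 = 2*(⅕) = ⅖ ≈ 0.40000)
T(V, B) = ⅖
T(-6, 5)*48 + n(8, -7) = (⅖)*48 + 30*8 = 96/5 + 240 = 1296/5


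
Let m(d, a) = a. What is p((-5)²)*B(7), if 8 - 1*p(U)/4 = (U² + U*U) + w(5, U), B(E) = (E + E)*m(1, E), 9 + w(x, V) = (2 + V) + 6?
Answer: -496272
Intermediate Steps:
w(x, V) = -1 + V (w(x, V) = -9 + ((2 + V) + 6) = -9 + (8 + V) = -1 + V)
B(E) = 2*E² (B(E) = (E + E)*E = (2*E)*E = 2*E²)
p(U) = 36 - 8*U² - 4*U (p(U) = 32 - 4*((U² + U*U) + (-1 + U)) = 32 - 4*((U² + U²) + (-1 + U)) = 32 - 4*(2*U² + (-1 + U)) = 32 - 4*(-1 + U + 2*U²) = 32 + (4 - 8*U² - 4*U) = 36 - 8*U² - 4*U)
p((-5)²)*B(7) = (36 - 8*((-5)²)² - 4*(-5)²)*(2*7²) = (36 - 8*25² - 4*25)*(2*49) = (36 - 8*625 - 100)*98 = (36 - 5000 - 100)*98 = -5064*98 = -496272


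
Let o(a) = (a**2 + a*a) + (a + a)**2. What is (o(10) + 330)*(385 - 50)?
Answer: 311550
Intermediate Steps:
o(a) = 6*a**2 (o(a) = (a**2 + a**2) + (2*a)**2 = 2*a**2 + 4*a**2 = 6*a**2)
(o(10) + 330)*(385 - 50) = (6*10**2 + 330)*(385 - 50) = (6*100 + 330)*335 = (600 + 330)*335 = 930*335 = 311550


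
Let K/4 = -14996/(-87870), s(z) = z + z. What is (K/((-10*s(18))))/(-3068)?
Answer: 3749/6065666100 ≈ 6.1807e-7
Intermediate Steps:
s(z) = 2*z
K = 29992/43935 (K = 4*(-14996/(-87870)) = 4*(-14996*(-1/87870)) = 4*(7498/43935) = 29992/43935 ≈ 0.68264)
(K/((-10*s(18))))/(-3068) = (29992/(43935*((-20*18))))/(-3068) = (29992/(43935*((-10*36))))*(-1/3068) = ((29992/43935)/(-360))*(-1/3068) = ((29992/43935)*(-1/360))*(-1/3068) = -3749/1977075*(-1/3068) = 3749/6065666100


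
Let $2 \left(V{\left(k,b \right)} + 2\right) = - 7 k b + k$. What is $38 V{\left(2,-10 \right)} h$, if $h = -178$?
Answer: $-466716$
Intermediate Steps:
$V{\left(k,b \right)} = -2 + \frac{k}{2} - \frac{7 b k}{2}$ ($V{\left(k,b \right)} = -2 + \frac{- 7 k b + k}{2} = -2 + \frac{- 7 b k + k}{2} = -2 + \frac{k - 7 b k}{2} = -2 - \left(- \frac{k}{2} + \frac{7 b k}{2}\right) = -2 + \frac{k}{2} - \frac{7 b k}{2}$)
$38 V{\left(2,-10 \right)} h = 38 \left(-2 + \frac{1}{2} \cdot 2 - \left(-35\right) 2\right) \left(-178\right) = 38 \left(-2 + 1 + 70\right) \left(-178\right) = 38 \cdot 69 \left(-178\right) = 2622 \left(-178\right) = -466716$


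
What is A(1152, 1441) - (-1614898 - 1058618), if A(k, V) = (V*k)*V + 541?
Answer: 2394780169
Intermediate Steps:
A(k, V) = 541 + k*V**2 (A(k, V) = k*V**2 + 541 = 541 + k*V**2)
A(1152, 1441) - (-1614898 - 1058618) = (541 + 1152*1441**2) - (-1614898 - 1058618) = (541 + 1152*2076481) - 1*(-2673516) = (541 + 2392106112) + 2673516 = 2392106653 + 2673516 = 2394780169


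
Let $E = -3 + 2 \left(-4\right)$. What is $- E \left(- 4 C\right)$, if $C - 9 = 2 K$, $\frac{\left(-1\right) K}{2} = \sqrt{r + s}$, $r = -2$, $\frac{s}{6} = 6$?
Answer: $-396 + 176 \sqrt{34} \approx 630.25$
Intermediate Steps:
$s = 36$ ($s = 6 \cdot 6 = 36$)
$K = - 2 \sqrt{34}$ ($K = - 2 \sqrt{-2 + 36} = - 2 \sqrt{34} \approx -11.662$)
$C = 9 - 4 \sqrt{34}$ ($C = 9 + 2 \left(- 2 \sqrt{34}\right) = 9 - 4 \sqrt{34} \approx -14.324$)
$E = -11$ ($E = -3 - 8 = -11$)
$- E \left(- 4 C\right) = \left(-1\right) \left(-11\right) \left(- 4 \left(9 - 4 \sqrt{34}\right)\right) = 11 \left(-36 + 16 \sqrt{34}\right) = -396 + 176 \sqrt{34}$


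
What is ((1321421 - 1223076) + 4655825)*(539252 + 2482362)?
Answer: 14365266630380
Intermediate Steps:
((1321421 - 1223076) + 4655825)*(539252 + 2482362) = (98345 + 4655825)*3021614 = 4754170*3021614 = 14365266630380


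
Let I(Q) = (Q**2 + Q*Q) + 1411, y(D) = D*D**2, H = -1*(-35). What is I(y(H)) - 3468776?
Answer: 3673063885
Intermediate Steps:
H = 35
y(D) = D**3
I(Q) = 1411 + 2*Q**2 (I(Q) = (Q**2 + Q**2) + 1411 = 2*Q**2 + 1411 = 1411 + 2*Q**2)
I(y(H)) - 3468776 = (1411 + 2*(35**3)**2) - 3468776 = (1411 + 2*42875**2) - 3468776 = (1411 + 2*1838265625) - 3468776 = (1411 + 3676531250) - 3468776 = 3676532661 - 3468776 = 3673063885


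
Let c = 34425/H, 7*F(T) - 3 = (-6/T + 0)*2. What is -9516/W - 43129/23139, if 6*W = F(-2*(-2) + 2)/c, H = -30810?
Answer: 816311357669/1827981 ≈ 4.4656e+5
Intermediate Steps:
F(T) = 3/7 - 12/(7*T) (F(T) = 3/7 + ((-6/T + 0)*2)/7 = 3/7 + (-6/T*2)/7 = 3/7 + (-12/T)/7 = 3/7 - 12/(7*T))
c = -2295/2054 (c = 34425/(-30810) = 34425*(-1/30810) = -2295/2054 ≈ -1.1173)
W = -1027/48195 (W = ((3*(-4 + (-2*(-2) + 2))/(7*(-2*(-2) + 2)))/(-2295/2054))/6 = ((3*(-4 + (4 + 2))/(7*(4 + 2)))*(-2054/2295))/6 = (((3/7)*(-4 + 6)/6)*(-2054/2295))/6 = (((3/7)*(⅙)*2)*(-2054/2295))/6 = ((⅐)*(-2054/2295))/6 = (⅙)*(-2054/16065) = -1027/48195 ≈ -0.021309)
-9516/W - 43129/23139 = -9516/(-1027/48195) - 43129/23139 = -9516*(-48195/1027) - 43129*1/23139 = 35278740/79 - 43129/23139 = 816311357669/1827981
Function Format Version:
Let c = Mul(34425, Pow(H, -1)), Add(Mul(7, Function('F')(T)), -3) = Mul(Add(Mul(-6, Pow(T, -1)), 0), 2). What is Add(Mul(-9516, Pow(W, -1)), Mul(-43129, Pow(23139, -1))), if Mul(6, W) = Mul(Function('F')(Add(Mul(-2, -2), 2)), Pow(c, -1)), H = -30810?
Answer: Rational(816311357669, 1827981) ≈ 4.4656e+5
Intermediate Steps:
Function('F')(T) = Add(Rational(3, 7), Mul(Rational(-12, 7), Pow(T, -1))) (Function('F')(T) = Add(Rational(3, 7), Mul(Rational(1, 7), Mul(Add(Mul(-6, Pow(T, -1)), 0), 2))) = Add(Rational(3, 7), Mul(Rational(1, 7), Mul(Mul(-6, Pow(T, -1)), 2))) = Add(Rational(3, 7), Mul(Rational(1, 7), Mul(-12, Pow(T, -1)))) = Add(Rational(3, 7), Mul(Rational(-12, 7), Pow(T, -1))))
c = Rational(-2295, 2054) (c = Mul(34425, Pow(-30810, -1)) = Mul(34425, Rational(-1, 30810)) = Rational(-2295, 2054) ≈ -1.1173)
W = Rational(-1027, 48195) (W = Mul(Rational(1, 6), Mul(Mul(Rational(3, 7), Pow(Add(Mul(-2, -2), 2), -1), Add(-4, Add(Mul(-2, -2), 2))), Pow(Rational(-2295, 2054), -1))) = Mul(Rational(1, 6), Mul(Mul(Rational(3, 7), Pow(Add(4, 2), -1), Add(-4, Add(4, 2))), Rational(-2054, 2295))) = Mul(Rational(1, 6), Mul(Mul(Rational(3, 7), Pow(6, -1), Add(-4, 6)), Rational(-2054, 2295))) = Mul(Rational(1, 6), Mul(Mul(Rational(3, 7), Rational(1, 6), 2), Rational(-2054, 2295))) = Mul(Rational(1, 6), Mul(Rational(1, 7), Rational(-2054, 2295))) = Mul(Rational(1, 6), Rational(-2054, 16065)) = Rational(-1027, 48195) ≈ -0.021309)
Add(Mul(-9516, Pow(W, -1)), Mul(-43129, Pow(23139, -1))) = Add(Mul(-9516, Pow(Rational(-1027, 48195), -1)), Mul(-43129, Pow(23139, -1))) = Add(Mul(-9516, Rational(-48195, 1027)), Mul(-43129, Rational(1, 23139))) = Add(Rational(35278740, 79), Rational(-43129, 23139)) = Rational(816311357669, 1827981)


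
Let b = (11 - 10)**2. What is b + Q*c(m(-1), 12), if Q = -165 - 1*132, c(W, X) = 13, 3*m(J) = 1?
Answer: -3860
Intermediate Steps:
m(J) = 1/3 (m(J) = (1/3)*1 = 1/3)
b = 1 (b = 1**2 = 1)
Q = -297 (Q = -165 - 132 = -297)
b + Q*c(m(-1), 12) = 1 - 297*13 = 1 - 3861 = -3860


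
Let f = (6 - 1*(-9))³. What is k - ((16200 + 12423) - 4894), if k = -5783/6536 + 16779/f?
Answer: -174449287027/7353000 ≈ -23725.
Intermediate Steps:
f = 3375 (f = (6 + 9)³ = 15³ = 3375)
k = 30049973/7353000 (k = -5783/6536 + 16779/3375 = -5783*1/6536 + 16779*(1/3375) = -5783/6536 + 5593/1125 = 30049973/7353000 ≈ 4.0868)
k - ((16200 + 12423) - 4894) = 30049973/7353000 - ((16200 + 12423) - 4894) = 30049973/7353000 - (28623 - 4894) = 30049973/7353000 - 1*23729 = 30049973/7353000 - 23729 = -174449287027/7353000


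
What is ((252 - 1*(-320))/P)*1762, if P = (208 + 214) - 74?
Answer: 251966/87 ≈ 2896.2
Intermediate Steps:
P = 348 (P = 422 - 74 = 348)
((252 - 1*(-320))/P)*1762 = ((252 - 1*(-320))/348)*1762 = ((252 + 320)*(1/348))*1762 = (572*(1/348))*1762 = (143/87)*1762 = 251966/87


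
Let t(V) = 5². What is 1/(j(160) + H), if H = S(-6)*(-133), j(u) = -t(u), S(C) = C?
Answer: 1/773 ≈ 0.0012937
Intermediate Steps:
t(V) = 25
j(u) = -25 (j(u) = -1*25 = -25)
H = 798 (H = -6*(-133) = 798)
1/(j(160) + H) = 1/(-25 + 798) = 1/773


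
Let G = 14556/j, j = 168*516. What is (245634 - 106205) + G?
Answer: 1007236309/7224 ≈ 1.3943e+5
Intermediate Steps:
j = 86688
G = 1213/7224 (G = 14556/86688 = 14556*(1/86688) = 1213/7224 ≈ 0.16791)
(245634 - 106205) + G = (245634 - 106205) + 1213/7224 = 139429 + 1213/7224 = 1007236309/7224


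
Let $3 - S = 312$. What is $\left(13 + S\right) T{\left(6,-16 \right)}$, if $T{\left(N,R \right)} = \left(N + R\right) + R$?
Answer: $7696$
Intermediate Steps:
$S = -309$ ($S = 3 - 312 = -309$)
$T{\left(N,R \right)} = N + 2 R$
$\left(13 + S\right) T{\left(6,-16 \right)} = \left(13 - 309\right) \left(6 + 2 \left(-16\right)\right) = - 296 \left(6 - 32\right) = \left(-296\right) \left(-26\right) = 7696$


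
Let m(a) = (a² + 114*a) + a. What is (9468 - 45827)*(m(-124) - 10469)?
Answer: 340065727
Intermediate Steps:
m(a) = a² + 115*a
(9468 - 45827)*(m(-124) - 10469) = (9468 - 45827)*(-124*(115 - 124) - 10469) = -36359*(-124*(-9) - 10469) = -36359*(1116 - 10469) = -36359*(-9353) = 340065727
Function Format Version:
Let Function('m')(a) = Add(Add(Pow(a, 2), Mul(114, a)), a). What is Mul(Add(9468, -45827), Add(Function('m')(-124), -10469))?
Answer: 340065727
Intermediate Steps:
Function('m')(a) = Add(Pow(a, 2), Mul(115, a))
Mul(Add(9468, -45827), Add(Function('m')(-124), -10469)) = Mul(Add(9468, -45827), Add(Mul(-124, Add(115, -124)), -10469)) = Mul(-36359, Add(Mul(-124, -9), -10469)) = Mul(-36359, Add(1116, -10469)) = Mul(-36359, -9353) = 340065727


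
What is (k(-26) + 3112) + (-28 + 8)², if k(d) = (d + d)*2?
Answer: 3408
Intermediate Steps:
k(d) = 4*d (k(d) = (2*d)*2 = 4*d)
(k(-26) + 3112) + (-28 + 8)² = (4*(-26) + 3112) + (-28 + 8)² = (-104 + 3112) + (-20)² = 3008 + 400 = 3408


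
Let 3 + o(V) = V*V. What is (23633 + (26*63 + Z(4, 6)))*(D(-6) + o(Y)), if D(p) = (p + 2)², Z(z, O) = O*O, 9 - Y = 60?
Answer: 66152498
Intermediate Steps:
Y = -51 (Y = 9 - 1*60 = 9 - 60 = -51)
Z(z, O) = O²
D(p) = (2 + p)²
o(V) = -3 + V² (o(V) = -3 + V*V = -3 + V²)
(23633 + (26*63 + Z(4, 6)))*(D(-6) + o(Y)) = (23633 + (26*63 + 6²))*((2 - 6)² + (-3 + (-51)²)) = (23633 + (1638 + 36))*((-4)² + (-3 + 2601)) = (23633 + 1674)*(16 + 2598) = 25307*2614 = 66152498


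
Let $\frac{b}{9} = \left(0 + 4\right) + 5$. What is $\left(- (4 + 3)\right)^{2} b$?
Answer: $3969$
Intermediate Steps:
$b = 81$ ($b = 9 \left(\left(0 + 4\right) + 5\right) = 9 \left(4 + 5\right) = 9 \cdot 9 = 81$)
$\left(- (4 + 3)\right)^{2} b = \left(- (4 + 3)\right)^{2} \cdot 81 = \left(\left(-1\right) 7\right)^{2} \cdot 81 = \left(-7\right)^{2} \cdot 81 = 49 \cdot 81 = 3969$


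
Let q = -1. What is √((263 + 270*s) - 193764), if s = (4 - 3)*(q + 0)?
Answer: I*√193771 ≈ 440.19*I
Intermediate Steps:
s = -1 (s = (4 - 3)*(-1 + 0) = 1*(-1) = -1)
√((263 + 270*s) - 193764) = √((263 + 270*(-1)) - 193764) = √((263 - 270) - 193764) = √(-7 - 193764) = √(-193771) = I*√193771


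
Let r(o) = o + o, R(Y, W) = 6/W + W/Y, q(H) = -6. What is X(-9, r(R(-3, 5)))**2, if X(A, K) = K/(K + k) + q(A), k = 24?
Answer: 1092025/29929 ≈ 36.487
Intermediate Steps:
r(o) = 2*o
X(A, K) = -6 + K/(24 + K) (X(A, K) = K/(K + 24) - 6 = K/(24 + K) - 6 = -6 + K/(24 + K))
X(-9, r(R(-3, 5)))**2 = ((-144 - 10*(6/5 + 5/(-3)))/(24 + 2*(6/5 + 5/(-3))))**2 = ((-144 - 10*(6*(1/5) + 5*(-1/3)))/(24 + 2*(6*(1/5) + 5*(-1/3))))**2 = ((-144 - 10*(6/5 - 5/3))/(24 + 2*(6/5 - 5/3)))**2 = ((-144 - 10*(-7)/15)/(24 + 2*(-7/15)))**2 = ((-144 - 5*(-14/15))/(24 - 14/15))**2 = ((-144 + 14/3)/(346/15))**2 = ((15/346)*(-418/3))**2 = (-1045/173)**2 = 1092025/29929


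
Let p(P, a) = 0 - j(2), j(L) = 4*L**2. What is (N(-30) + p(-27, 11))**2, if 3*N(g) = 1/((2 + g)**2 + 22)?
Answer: 1496683969/5846724 ≈ 255.99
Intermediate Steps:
p(P, a) = -16 (p(P, a) = 0 - 4*2**2 = 0 - 4*4 = 0 - 1*16 = 0 - 16 = -16)
N(g) = 1/(3*(22 + (2 + g)**2)) (N(g) = 1/(3*((2 + g)**2 + 22)) = 1/(3*(22 + (2 + g)**2)))
(N(-30) + p(-27, 11))**2 = (1/(3*(22 + (2 - 30)**2)) - 16)**2 = (1/(3*(22 + (-28)**2)) - 16)**2 = (1/(3*(22 + 784)) - 16)**2 = ((1/3)/806 - 16)**2 = ((1/3)*(1/806) - 16)**2 = (1/2418 - 16)**2 = (-38687/2418)**2 = 1496683969/5846724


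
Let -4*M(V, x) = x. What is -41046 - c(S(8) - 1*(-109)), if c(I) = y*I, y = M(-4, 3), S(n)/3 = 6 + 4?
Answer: -163767/4 ≈ -40942.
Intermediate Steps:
M(V, x) = -x/4
S(n) = 30 (S(n) = 3*(6 + 4) = 3*10 = 30)
y = -¾ (y = -¼*3 = -¾ ≈ -0.75000)
c(I) = -3*I/4
-41046 - c(S(8) - 1*(-109)) = -41046 - (-3)*(30 - 1*(-109))/4 = -41046 - (-3)*(30 + 109)/4 = -41046 - (-3)*139/4 = -41046 - 1*(-417/4) = -41046 + 417/4 = -163767/4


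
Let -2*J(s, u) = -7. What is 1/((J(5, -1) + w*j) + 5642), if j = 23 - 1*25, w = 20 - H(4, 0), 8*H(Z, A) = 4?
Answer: 2/11213 ≈ 0.00017836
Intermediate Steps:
H(Z, A) = ½ (H(Z, A) = (⅛)*4 = ½)
w = 39/2 (w = 20 - 1*½ = 20 - ½ = 39/2 ≈ 19.500)
j = -2 (j = 23 - 25 = -2)
J(s, u) = 7/2 (J(s, u) = -½*(-7) = 7/2)
1/((J(5, -1) + w*j) + 5642) = 1/((7/2 + (39/2)*(-2)) + 5642) = 1/((7/2 - 39) + 5642) = 1/(-71/2 + 5642) = 1/(11213/2) = 2/11213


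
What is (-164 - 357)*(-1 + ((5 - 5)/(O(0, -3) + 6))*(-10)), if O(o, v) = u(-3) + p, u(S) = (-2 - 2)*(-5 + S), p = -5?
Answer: 521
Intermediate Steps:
u(S) = 20 - 4*S (u(S) = -4*(-5 + S) = 20 - 4*S)
O(o, v) = 27 (O(o, v) = (20 - 4*(-3)) - 5 = (20 + 12) - 5 = 32 - 5 = 27)
(-164 - 357)*(-1 + ((5 - 5)/(O(0, -3) + 6))*(-10)) = (-164 - 357)*(-1 + ((5 - 5)/(27 + 6))*(-10)) = -521*(-1 + (0/33)*(-10)) = -521*(-1 + (0*(1/33))*(-10)) = -521*(-1 + 0*(-10)) = -521*(-1 + 0) = -521*(-1) = 521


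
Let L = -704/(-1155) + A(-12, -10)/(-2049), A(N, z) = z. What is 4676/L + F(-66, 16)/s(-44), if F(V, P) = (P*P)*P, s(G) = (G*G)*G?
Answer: 223166920786/29323261 ≈ 7610.6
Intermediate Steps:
s(G) = G**3 (s(G) = G**2*G = G**3)
F(V, P) = P**3 (F(V, P) = P**2*P = P**3)
L = 44062/71715 (L = -704/(-1155) - 10/(-2049) = -704*(-1/1155) - 10*(-1/2049) = 64/105 + 10/2049 = 44062/71715 ≈ 0.61440)
4676/L + F(-66, 16)/s(-44) = 4676/(44062/71715) + 16**3/((-44)**3) = 4676*(71715/44062) + 4096/(-85184) = 167669670/22031 + 4096*(-1/85184) = 167669670/22031 - 64/1331 = 223166920786/29323261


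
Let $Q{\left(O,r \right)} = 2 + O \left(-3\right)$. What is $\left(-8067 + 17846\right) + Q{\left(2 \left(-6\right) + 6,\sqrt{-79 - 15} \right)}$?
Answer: $9799$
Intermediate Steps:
$Q{\left(O,r \right)} = 2 - 3 O$
$\left(-8067 + 17846\right) + Q{\left(2 \left(-6\right) + 6,\sqrt{-79 - 15} \right)} = \left(-8067 + 17846\right) - \left(-2 + 3 \left(2 \left(-6\right) + 6\right)\right) = 9779 - \left(-2 + 3 \left(-12 + 6\right)\right) = 9779 + \left(2 - -18\right) = 9779 + \left(2 + 18\right) = 9779 + 20 = 9799$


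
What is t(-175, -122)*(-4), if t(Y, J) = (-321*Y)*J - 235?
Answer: 27414340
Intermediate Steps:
t(Y, J) = -235 - 321*J*Y (t(Y, J) = -321*J*Y - 235 = -235 - 321*J*Y)
t(-175, -122)*(-4) = (-235 - 321*(-122)*(-175))*(-4) = (-235 - 6853350)*(-4) = -6853585*(-4) = 27414340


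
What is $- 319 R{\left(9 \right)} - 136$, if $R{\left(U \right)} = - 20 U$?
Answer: $57284$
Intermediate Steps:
$- 319 R{\left(9 \right)} - 136 = - 319 \left(\left(-20\right) 9\right) - 136 = \left(-319\right) \left(-180\right) - 136 = 57420 - 136 = 57284$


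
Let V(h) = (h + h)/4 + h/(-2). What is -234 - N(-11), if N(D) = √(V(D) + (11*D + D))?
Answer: -234 - 2*I*√33 ≈ -234.0 - 11.489*I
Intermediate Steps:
V(h) = 0 (V(h) = (2*h)*(¼) + h*(-½) = h/2 - h/2 = 0)
N(D) = 2*√3*√D (N(D) = √(0 + (11*D + D)) = √(0 + 12*D) = √(12*D) = 2*√3*√D)
-234 - N(-11) = -234 - 2*√3*√(-11) = -234 - 2*√3*I*√11 = -234 - 2*I*√33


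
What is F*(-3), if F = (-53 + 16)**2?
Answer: -4107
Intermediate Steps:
F = 1369 (F = (-37)**2 = 1369)
F*(-3) = 1369*(-3) = -4107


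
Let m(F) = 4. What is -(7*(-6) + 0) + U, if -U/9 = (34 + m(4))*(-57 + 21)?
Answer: 12354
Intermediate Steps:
U = 12312 (U = -9*(34 + 4)*(-57 + 21) = -342*(-36) = -9*(-1368) = 12312)
-(7*(-6) + 0) + U = -(7*(-6) + 0) + 12312 = -(-42 + 0) + 12312 = -1*(-42) + 12312 = 42 + 12312 = 12354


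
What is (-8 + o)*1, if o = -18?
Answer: -26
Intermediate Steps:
(-8 + o)*1 = (-8 - 18)*1 = -26*1 = -26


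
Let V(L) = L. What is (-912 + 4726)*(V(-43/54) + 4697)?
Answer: 483605665/27 ≈ 1.7911e+7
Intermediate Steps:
(-912 + 4726)*(V(-43/54) + 4697) = (-912 + 4726)*(-43/54 + 4697) = 3814*(-43*1/54 + 4697) = 3814*(-43/54 + 4697) = 3814*(253595/54) = 483605665/27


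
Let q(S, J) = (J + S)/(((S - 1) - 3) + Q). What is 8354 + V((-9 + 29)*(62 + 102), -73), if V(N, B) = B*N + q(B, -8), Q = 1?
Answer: -17562455/76 ≈ -2.3109e+5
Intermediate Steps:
q(S, J) = (J + S)/(-3 + S) (q(S, J) = (J + S)/(((S - 1) - 3) + 1) = (J + S)/(((-1 + S) - 3) + 1) = (J + S)/((-4 + S) + 1) = (J + S)/(-3 + S))
V(N, B) = B*N + (-8 + B)/(-3 + B)
8354 + V((-9 + 29)*(62 + 102), -73) = 8354 + (-8 - 73 - 73*(-9 + 29)*(62 + 102)*(-3 - 73))/(-3 - 73) = 8354 + (-8 - 73 - 73*20*164*(-76))/(-76) = 8354 - (-8 - 73 - 73*3280*(-76))/76 = 8354 - (-8 - 73 + 18197440)/76 = 8354 - 1/76*18197359 = 8354 - 18197359/76 = -17562455/76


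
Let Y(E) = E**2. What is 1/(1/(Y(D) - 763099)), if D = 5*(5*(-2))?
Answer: -760599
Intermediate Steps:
D = -50 (D = 5*(-10) = -50)
1/(1/(Y(D) - 763099)) = 1/(1/((-50)**2 - 763099)) = 1/(1/(2500 - 763099)) = 1/(1/(-760599)) = 1/(-1/760599) = -760599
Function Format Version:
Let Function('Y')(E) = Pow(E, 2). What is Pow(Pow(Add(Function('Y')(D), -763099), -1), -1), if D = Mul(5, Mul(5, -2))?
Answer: -760599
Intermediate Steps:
D = -50 (D = Mul(5, -10) = -50)
Pow(Pow(Add(Function('Y')(D), -763099), -1), -1) = Pow(Pow(Add(Pow(-50, 2), -763099), -1), -1) = Pow(Pow(Add(2500, -763099), -1), -1) = Pow(Pow(-760599, -1), -1) = Pow(Rational(-1, 760599), -1) = -760599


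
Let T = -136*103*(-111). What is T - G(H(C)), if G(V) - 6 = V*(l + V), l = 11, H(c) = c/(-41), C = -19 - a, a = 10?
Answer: 2613742722/1681 ≈ 1.5549e+6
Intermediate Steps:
C = -29 (C = -19 - 1*10 = -19 - 10 = -29)
H(c) = -c/41 (H(c) = c*(-1/41) = -c/41)
T = 1554888 (T = -14008*(-111) = 1554888)
G(V) = 6 + V*(11 + V)
T - G(H(C)) = 1554888 - (6 + (-1/41*(-29))² + 11*(-1/41*(-29))) = 1554888 - (6 + (29/41)² + 11*(29/41)) = 1554888 - (6 + 841/1681 + 319/41) = 1554888 - 1*24006/1681 = 1554888 - 24006/1681 = 2613742722/1681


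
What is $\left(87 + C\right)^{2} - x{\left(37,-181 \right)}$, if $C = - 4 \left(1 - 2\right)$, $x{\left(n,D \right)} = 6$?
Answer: $8275$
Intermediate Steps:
$C = 4$ ($C = \left(-4\right) \left(-1\right) = 4$)
$\left(87 + C\right)^{2} - x{\left(37,-181 \right)} = \left(87 + 4\right)^{2} - 6 = 91^{2} - 6 = 8281 - 6 = 8275$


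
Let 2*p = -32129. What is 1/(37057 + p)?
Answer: 2/41985 ≈ 4.7636e-5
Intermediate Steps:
p = -32129/2 (p = (½)*(-32129) = -32129/2 ≈ -16065.)
1/(37057 + p) = 1/(37057 - 32129/2) = 1/(41985/2) = 2/41985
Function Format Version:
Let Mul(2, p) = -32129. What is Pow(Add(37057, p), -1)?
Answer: Rational(2, 41985) ≈ 4.7636e-5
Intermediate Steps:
p = Rational(-32129, 2) (p = Mul(Rational(1, 2), -32129) = Rational(-32129, 2) ≈ -16065.)
Pow(Add(37057, p), -1) = Pow(Add(37057, Rational(-32129, 2)), -1) = Pow(Rational(41985, 2), -1) = Rational(2, 41985)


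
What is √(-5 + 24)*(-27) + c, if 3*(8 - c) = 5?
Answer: 19/3 - 27*√19 ≈ -111.36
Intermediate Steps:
c = 19/3 (c = 8 - ⅓*5 = 8 - 5/3 = 19/3 ≈ 6.3333)
√(-5 + 24)*(-27) + c = √(-5 + 24)*(-27) + 19/3 = √19*(-27) + 19/3 = -27*√19 + 19/3 = 19/3 - 27*√19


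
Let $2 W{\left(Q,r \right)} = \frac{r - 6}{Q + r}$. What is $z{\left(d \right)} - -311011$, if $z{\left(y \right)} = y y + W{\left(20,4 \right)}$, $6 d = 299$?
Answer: $\frac{22571591}{72} \approx 3.1349 \cdot 10^{5}$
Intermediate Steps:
$W{\left(Q,r \right)} = \frac{-6 + r}{2 \left(Q + r\right)}$ ($W{\left(Q,r \right)} = \frac{\left(r - 6\right) \frac{1}{Q + r}}{2} = \frac{\left(-6 + r\right) \frac{1}{Q + r}}{2} = \frac{\frac{1}{Q + r} \left(-6 + r\right)}{2} = \frac{-6 + r}{2 \left(Q + r\right)}$)
$d = \frac{299}{6}$ ($d = \frac{1}{6} \cdot 299 = \frac{299}{6} \approx 49.833$)
$z{\left(y \right)} = - \frac{1}{24} + y^{2}$ ($z{\left(y \right)} = y y + \frac{-3 + \frac{1}{2} \cdot 4}{20 + 4} = y^{2} + \frac{-3 + 2}{24} = y^{2} + \frac{1}{24} \left(-1\right) = y^{2} - \frac{1}{24} = - \frac{1}{24} + y^{2}$)
$z{\left(d \right)} - -311011 = \left(- \frac{1}{24} + \left(\frac{299}{6}\right)^{2}\right) - -311011 = \left(- \frac{1}{24} + \frac{89401}{36}\right) + 311011 = \frac{178799}{72} + 311011 = \frac{22571591}{72}$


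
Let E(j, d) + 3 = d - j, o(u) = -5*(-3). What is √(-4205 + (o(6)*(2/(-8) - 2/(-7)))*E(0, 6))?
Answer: I*√823865/14 ≈ 64.834*I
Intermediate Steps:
o(u) = 15
E(j, d) = -3 + d - j (E(j, d) = -3 + (d - j) = -3 + d - j)
√(-4205 + (o(6)*(2/(-8) - 2/(-7)))*E(0, 6)) = √(-4205 + (15*(2/(-8) - 2/(-7)))*(-3 + 6 - 1*0)) = √(-4205 + (15*(2*(-⅛) - 2*(-⅐)))*(-3 + 6 + 0)) = √(-4205 + (15*(-¼ + 2/7))*3) = √(-4205 + (15*(1/28))*3) = √(-4205 + (15/28)*3) = √(-4205 + 45/28) = √(-117695/28) = I*√823865/14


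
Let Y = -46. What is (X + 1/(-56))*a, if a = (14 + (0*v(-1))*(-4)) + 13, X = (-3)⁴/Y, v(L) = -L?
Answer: -61857/1288 ≈ -48.026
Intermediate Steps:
X = -81/46 (X = (-3)⁴/(-46) = 81*(-1/46) = -81/46 ≈ -1.7609)
a = 27 (a = (14 + (0*(-1*(-1)))*(-4)) + 13 = (14 + (0*1)*(-4)) + 13 = (14 + 0*(-4)) + 13 = (14 + 0) + 13 = 14 + 13 = 27)
(X + 1/(-56))*a = (-81/46 + 1/(-56))*27 = (-81/46 - 1/56)*27 = -2291/1288*27 = -61857/1288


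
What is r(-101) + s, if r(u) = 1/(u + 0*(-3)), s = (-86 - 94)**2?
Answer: 3272399/101 ≈ 32400.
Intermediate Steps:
s = 32400 (s = (-180)**2 = 32400)
r(u) = 1/u (r(u) = 1/(u + 0) = 1/u)
r(-101) + s = 1/(-101) + 32400 = -1/101 + 32400 = 3272399/101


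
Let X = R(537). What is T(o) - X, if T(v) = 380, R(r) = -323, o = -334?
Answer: 703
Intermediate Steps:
X = -323
T(o) - X = 380 - 1*(-323) = 380 + 323 = 703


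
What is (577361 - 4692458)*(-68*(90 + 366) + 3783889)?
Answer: -15443469344457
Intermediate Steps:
(577361 - 4692458)*(-68*(90 + 366) + 3783889) = -4115097*(-68*456 + 3783889) = -4115097*(-31008 + 3783889) = -4115097*3752881 = -15443469344457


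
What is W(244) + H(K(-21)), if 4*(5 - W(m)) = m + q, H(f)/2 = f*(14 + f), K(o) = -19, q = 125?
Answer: 411/4 ≈ 102.75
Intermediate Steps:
H(f) = 2*f*(14 + f) (H(f) = 2*(f*(14 + f)) = 2*f*(14 + f))
W(m) = -105/4 - m/4 (W(m) = 5 - (m + 125)/4 = 5 - (125 + m)/4 = 5 + (-125/4 - m/4) = -105/4 - m/4)
W(244) + H(K(-21)) = (-105/4 - 1/4*244) + 2*(-19)*(14 - 19) = (-105/4 - 61) + 2*(-19)*(-5) = -349/4 + 190 = 411/4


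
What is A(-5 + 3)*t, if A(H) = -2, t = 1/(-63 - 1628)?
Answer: 2/1691 ≈ 0.0011827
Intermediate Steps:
t = -1/1691 (t = 1/(-1691) = -1/1691 ≈ -0.00059137)
A(-5 + 3)*t = -2*(-1/1691) = 2/1691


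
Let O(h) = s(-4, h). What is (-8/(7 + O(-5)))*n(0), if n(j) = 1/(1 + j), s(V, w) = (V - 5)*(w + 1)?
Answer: -8/43 ≈ -0.18605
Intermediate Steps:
s(V, w) = (1 + w)*(-5 + V) (s(V, w) = (-5 + V)*(1 + w) = (1 + w)*(-5 + V))
O(h) = -9 - 9*h (O(h) = -5 - 4 - 5*h - 4*h = -9 - 9*h)
(-8/(7 + O(-5)))*n(0) = (-8/(7 + (-9 - 9*(-5))))/(1 + 0) = (-8/(7 + (-9 + 45)))/1 = (-8/(7 + 36))*1 = (-8/43)*1 = ((1/43)*(-8))*1 = -8/43*1 = -8/43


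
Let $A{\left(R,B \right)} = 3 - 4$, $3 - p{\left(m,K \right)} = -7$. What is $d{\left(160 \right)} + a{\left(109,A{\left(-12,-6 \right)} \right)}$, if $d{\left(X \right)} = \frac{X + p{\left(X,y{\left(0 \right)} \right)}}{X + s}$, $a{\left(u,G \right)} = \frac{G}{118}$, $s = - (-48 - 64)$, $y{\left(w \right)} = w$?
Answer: $\frac{291}{472} \approx 0.61653$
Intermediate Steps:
$p{\left(m,K \right)} = 10$ ($p{\left(m,K \right)} = 3 - -7 = 3 + 7 = 10$)
$s = 112$ ($s = \left(-1\right) \left(-112\right) = 112$)
$A{\left(R,B \right)} = -1$ ($A{\left(R,B \right)} = 3 - 4 = -1$)
$a{\left(u,G \right)} = \frac{G}{118}$ ($a{\left(u,G \right)} = G \frac{1}{118} = \frac{G}{118}$)
$d{\left(X \right)} = \frac{10 + X}{112 + X}$ ($d{\left(X \right)} = \frac{X + 10}{X + 112} = \frac{10 + X}{112 + X}$)
$d{\left(160 \right)} + a{\left(109,A{\left(-12,-6 \right)} \right)} = \frac{10 + 160}{112 + 160} + \frac{1}{118} \left(-1\right) = \frac{1}{272} \cdot 170 - \frac{1}{118} = \frac{5}{8} - \frac{1}{118} = \frac{291}{472}$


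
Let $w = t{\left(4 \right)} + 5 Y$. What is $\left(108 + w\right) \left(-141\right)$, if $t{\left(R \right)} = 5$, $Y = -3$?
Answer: $-13818$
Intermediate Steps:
$w = -10$ ($w = 5 + 5 \left(-3\right) = 5 - 15 = -10$)
$\left(108 + w\right) \left(-141\right) = \left(108 - 10\right) \left(-141\right) = 98 \left(-141\right) = -13818$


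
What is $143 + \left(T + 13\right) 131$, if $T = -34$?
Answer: $-2608$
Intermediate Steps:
$143 + \left(T + 13\right) 131 = 143 + \left(-34 + 13\right) 131 = 143 - 2751 = -2608$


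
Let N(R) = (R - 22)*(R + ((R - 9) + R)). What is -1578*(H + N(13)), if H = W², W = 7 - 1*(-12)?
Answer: -143598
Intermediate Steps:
W = 19 (W = 7 + 12 = 19)
N(R) = (-22 + R)*(-9 + 3*R) (N(R) = (-22 + R)*(R + ((-9 + R) + R)) = (-22 + R)*(R + (-9 + 2*R)) = (-22 + R)*(-9 + 3*R))
H = 361 (H = 19² = 361)
-1578*(H + N(13)) = -1578*(361 + (198 - 75*13 + 3*13²)) = -1578*(361 + (198 - 975 + 3*169)) = -1578*(361 + (198 - 975 + 507)) = -1578*(361 - 270) = -1578*91 = -143598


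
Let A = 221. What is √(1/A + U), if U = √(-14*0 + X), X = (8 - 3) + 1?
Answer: √(221 + 48841*√6)/221 ≈ 1.5665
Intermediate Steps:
X = 6 (X = 5 + 1 = 6)
U = √6 (U = √(-14*0 + 6) = √(0 + 6) = √6 ≈ 2.4495)
√(1/A + U) = √(1/221 + √6)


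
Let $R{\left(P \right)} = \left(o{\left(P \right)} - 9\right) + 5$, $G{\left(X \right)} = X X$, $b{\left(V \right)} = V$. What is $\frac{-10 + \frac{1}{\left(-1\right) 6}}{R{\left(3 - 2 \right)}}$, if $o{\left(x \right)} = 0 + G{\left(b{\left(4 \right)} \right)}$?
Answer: $- \frac{61}{72} \approx -0.84722$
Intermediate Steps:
$G{\left(X \right)} = X^{2}$
$o{\left(x \right)} = 16$ ($o{\left(x \right)} = 0 + 4^{2} = 0 + 16 = 16$)
$R{\left(P \right)} = 12$ ($R{\left(P \right)} = \left(16 - 9\right) + 5 = 7 + 5 = 12$)
$\frac{-10 + \frac{1}{\left(-1\right) 6}}{R{\left(3 - 2 \right)}} = \frac{-10 + \frac{1}{\left(-1\right) 6}}{12} = \left(-10 - \frac{1}{6}\right) \frac{1}{12} = \left(- \frac{61}{6}\right) \frac{1}{12} = - \frac{61}{72}$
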